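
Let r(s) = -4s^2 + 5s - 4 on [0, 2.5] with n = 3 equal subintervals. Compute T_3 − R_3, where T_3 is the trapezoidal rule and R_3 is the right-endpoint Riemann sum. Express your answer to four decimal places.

5.2083

T_3 ≈ -16.365741.
R_3 ≈ -21.574074.
T_3 − R_3 ≈ 5.2083.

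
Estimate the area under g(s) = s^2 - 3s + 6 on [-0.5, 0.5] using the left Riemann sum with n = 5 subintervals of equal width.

Δs = (0.5 − (-0.5))/5 = 0.2.
Left endpoints: -0.5, -0.3, -0.1, 0.1, 0.3.
g(-0.5) = 7.75, g(-0.3) = 6.99, g(-0.1) = 6.31, g(0.1) = 5.71, g(0.3) = 5.19.
Sum = Δs · [g(-0.5) + g(-0.3) + g(-0.1) + g(0.1) + g(0.3)].
Sum = 6.39.

6.39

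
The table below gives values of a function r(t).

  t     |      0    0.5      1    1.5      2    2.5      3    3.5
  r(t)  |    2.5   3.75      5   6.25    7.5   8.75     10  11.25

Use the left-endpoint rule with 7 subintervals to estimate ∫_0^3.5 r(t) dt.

21.875

Δt = 0.5.
Sum = 0.5·[2.5 + 3.75 + 5 + 6.25 + 7.5 + 8.75 + 10] = 21.875.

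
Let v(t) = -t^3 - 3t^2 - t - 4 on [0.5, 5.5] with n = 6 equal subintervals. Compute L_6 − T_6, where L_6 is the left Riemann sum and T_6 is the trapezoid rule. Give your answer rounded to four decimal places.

L_6 ≈ -328.090278.
T_6 ≈ -436.944444.
L_6 − T_6 ≈ 108.8542.

108.8542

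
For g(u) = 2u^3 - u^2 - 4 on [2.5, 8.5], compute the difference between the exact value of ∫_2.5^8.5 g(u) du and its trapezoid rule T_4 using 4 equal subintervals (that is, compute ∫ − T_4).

-72

Exact integral: ∫_2.5^8.5 g(u) du = 2367.
T_4 = 2439.
Error = 2367 − 2439 = -72.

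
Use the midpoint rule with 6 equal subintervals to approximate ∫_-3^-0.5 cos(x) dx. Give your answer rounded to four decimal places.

Δx = (-0.5 − (-3))/6 = 5/12.
Midpoints: -67/24, -2.375, -47/24, -37/24, -1.125, -17/24.
f(-67/24) ≈ -0.9394, f(-2.375) ≈ -0.7203, f(-47/24) ≈ -0.3779, f(-37/24) ≈ 0.0291, f(-1.125) ≈ 0.4312, f(-17/24) ≈ 0.7594.
Sum = Δx · [f(-67/24) + f(-2.375) + f(-47/24) + ...].
Sum ≈ -0.3408.

-0.3408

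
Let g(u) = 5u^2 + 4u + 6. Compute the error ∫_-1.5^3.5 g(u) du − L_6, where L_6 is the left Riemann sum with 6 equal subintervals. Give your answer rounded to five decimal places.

Exact integral: ∫_-1.5^3.5 g(u) du ≈ 127.0833333.
L_6 ≈ 100.8101852.
Error ≈ 127.0833333 − 100.8101852 ≈ 26.27315.

26.27315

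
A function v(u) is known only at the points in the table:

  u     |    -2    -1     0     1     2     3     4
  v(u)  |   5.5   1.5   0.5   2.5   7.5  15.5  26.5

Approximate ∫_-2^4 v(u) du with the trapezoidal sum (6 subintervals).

Δu = 1.
T_6 = (1/2)·[5.5 + 2·1.5 + 2·0.5 + 2·2.5 + 2·7.5 + 2·15.5 + 26.5] = 43.5.

43.5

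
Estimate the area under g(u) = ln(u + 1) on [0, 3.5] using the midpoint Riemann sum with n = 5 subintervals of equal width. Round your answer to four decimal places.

3.2837

Δu = (3.5 − 0)/5 = 0.7.
Midpoints: 0.35, 1.05, 1.75, 2.45, 3.15.
g(0.35) ≈ 0.3001, g(1.05) ≈ 0.7178, g(1.75) ≈ 1.0116, g(2.45) ≈ 1.2384, g(3.15) ≈ 1.4231.
Sum = Δu · [g(0.35) + g(1.05) + g(1.75) + g(2.45) + g(3.15)].
Sum ≈ 3.2837.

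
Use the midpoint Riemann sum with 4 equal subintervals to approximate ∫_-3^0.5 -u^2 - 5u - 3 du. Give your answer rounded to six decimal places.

2.556641

Δu = (0.5 − (-3))/4 = 0.875.
Midpoints: -2.5625, -1.6875, -0.8125, 0.0625.
f(-2.5625) = 3.24609375, f(-1.6875) = 2.58984375, f(-0.8125) = 0.40234375, f(0.0625) = -3.31640625.
Sum = Δu · [f(-2.5625) + f(-1.6875) + f(-0.8125) + f(0.0625)].
Sum ≈ 2.556641.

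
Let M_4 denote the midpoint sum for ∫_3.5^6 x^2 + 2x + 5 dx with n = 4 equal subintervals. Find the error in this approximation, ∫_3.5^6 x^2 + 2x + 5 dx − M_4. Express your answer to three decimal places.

Exact integral: ∫_3.5^6 f(x) dx ≈ 93.95833.
M_4 ≈ 93.87695.
Error ≈ 93.95833 − 93.87695 ≈ 0.081.

0.081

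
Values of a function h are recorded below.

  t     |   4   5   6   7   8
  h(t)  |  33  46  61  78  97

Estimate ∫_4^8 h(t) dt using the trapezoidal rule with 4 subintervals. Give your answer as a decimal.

Δt = 1.
T_4 = (1/2)·[33 + 2·46 + 2·61 + 2·78 + 97] = 250.

250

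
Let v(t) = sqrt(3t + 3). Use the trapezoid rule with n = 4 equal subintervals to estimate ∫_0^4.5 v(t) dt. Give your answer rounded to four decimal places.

Δt = (4.5 − 0)/4 = 1.125.
v(0) ≈ 1.7321, v(1.125) ≈ 2.5249, v(2.25) ≈ 3.1225, v(3.375) ≈ 3.6228, v(4.5) ≈ 4.0620.
T_4 = (Δt/2)·[v(t_0) + 2v(t_1) + 2v(t_2) + 2v(t_3) + v(t_4)].
Sum ≈ 13.6882.

13.6882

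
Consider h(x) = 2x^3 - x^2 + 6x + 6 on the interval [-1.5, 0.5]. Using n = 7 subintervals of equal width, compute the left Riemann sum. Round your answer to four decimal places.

-0.7755

Δx = (0.5 − (-1.5))/7 = 2/7.
Left endpoints: -1.5, -17/14, -13/14, -9/14, -5/14, -1/14, 3/14.
h(-1.5) = -12, h(-17/14) = -2175/343, h(-13/14) = -698/343, h(-9/14) = 411/343, h(-5/14) = 1248/343, h(-1/14) = 1909/343, h(3/14) = 2490/343.
Sum = Δx · [h(-1.5) + h(-17/14) + h(-13/14) + ...].
Sum ≈ -0.7755.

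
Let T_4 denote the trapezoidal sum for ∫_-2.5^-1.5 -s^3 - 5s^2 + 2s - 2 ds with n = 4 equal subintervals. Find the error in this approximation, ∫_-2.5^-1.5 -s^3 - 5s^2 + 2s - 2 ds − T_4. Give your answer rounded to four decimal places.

-0.0104

Exact integral: ∫_-2.5^-1.5 f(s) ds ≈ -17.916667.
T_4 = -17.90625.
Error ≈ -17.916667 − (-17.90625) ≈ -0.0104.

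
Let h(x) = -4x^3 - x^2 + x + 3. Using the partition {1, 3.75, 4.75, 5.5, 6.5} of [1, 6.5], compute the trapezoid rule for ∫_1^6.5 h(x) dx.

Subinterval widths: 2.75, 1, 0.75, 1.
h(1) = -1, h(3.75) = -218.25, h(4.75) = -443.5, h(5.5) = -687.25, h(6.5) = -1131.25.
On each subinterval the trapezoid contributes (Δx_i/2)·[h(x_{i-1}) + h(x_i)].
Sum = -1965.625.

-1965.625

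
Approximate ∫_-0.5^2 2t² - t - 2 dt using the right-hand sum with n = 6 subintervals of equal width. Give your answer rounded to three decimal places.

-0.272

Δt = (2 − (-0.5))/6 = 5/12.
Right endpoints: -1/12, 1/3, 0.75, 7/6, 19/12, 2.
f(-1/12) = -137/72, f(1/3) = -19/9, f(0.75) = -1.625, f(7/6) = -4/9, f(19/12) = 103/72, f(2) = 4.
Sum = Δt · [f(-1/12) + f(1/3) + f(0.75) + ...].
Sum ≈ -0.272.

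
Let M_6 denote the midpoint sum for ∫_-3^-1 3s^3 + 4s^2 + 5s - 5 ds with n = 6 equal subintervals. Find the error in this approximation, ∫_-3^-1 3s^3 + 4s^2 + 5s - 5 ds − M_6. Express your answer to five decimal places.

Exact integral: ∫_-3^-1 f(s) ds ≈ -55.3333333.
M_6 ≈ -55.0740741.
Error ≈ -55.3333333 − (-55.0740741) ≈ -0.25926.

-0.25926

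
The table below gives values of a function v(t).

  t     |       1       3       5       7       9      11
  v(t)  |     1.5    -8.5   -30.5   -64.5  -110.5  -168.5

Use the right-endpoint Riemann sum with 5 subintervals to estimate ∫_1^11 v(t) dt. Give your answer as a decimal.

Δt = 2.
Sum = 2·[(-8.5) + (-30.5) + (-64.5) + (-110.5) + (-168.5)] = -765.

-765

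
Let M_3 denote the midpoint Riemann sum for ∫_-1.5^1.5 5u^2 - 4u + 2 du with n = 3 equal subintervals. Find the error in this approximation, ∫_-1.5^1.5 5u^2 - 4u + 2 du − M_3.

Exact integral: ∫_-1.5^1.5 f(u) du = 17.25.
M_3 = 16.
Error = 17.25 − 16 = 1.25.

1.25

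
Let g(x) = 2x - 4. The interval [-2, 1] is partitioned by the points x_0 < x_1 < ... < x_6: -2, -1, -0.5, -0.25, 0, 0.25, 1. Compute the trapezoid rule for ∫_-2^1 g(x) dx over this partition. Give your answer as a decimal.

-15

Subinterval widths: 1, 0.5, 0.25, 0.25, 0.25, 0.75.
g(-2) = -8, g(-1) = -6, g(-0.5) = -5, g(-0.25) = -4.5, g(0) = -4, g(0.25) = -3.5, g(1) = -2.
On each subinterval the trapezoid contributes (Δx_i/2)·[g(x_{i-1}) + g(x_i)].
Sum = -15.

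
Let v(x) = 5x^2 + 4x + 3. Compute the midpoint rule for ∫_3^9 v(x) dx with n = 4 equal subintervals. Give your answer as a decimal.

Δx = (9 − 3)/4 = 1.5.
Midpoints: 3.75, 5.25, 6.75, 8.25.
v(3.75) = 88.3125, v(5.25) = 161.8125, v(6.75) = 257.8125, v(8.25) = 376.3125.
Sum = Δx · [v(3.75) + v(5.25) + v(6.75) + v(8.25)].
Sum = 1326.375.

1326.375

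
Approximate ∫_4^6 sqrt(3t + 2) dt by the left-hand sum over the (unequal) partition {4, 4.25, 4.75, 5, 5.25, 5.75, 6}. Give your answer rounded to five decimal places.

Subinterval widths: 0.25, 0.5, 0.25, 0.25, 0.5, 0.25.
Left endpoints: 4, 4.25, 4.75, 5, 5.25, 5.75.
f(4) ≈ 3.74166, f(4.25) ≈ 3.84057, f(4.75) ≈ 4.03113, f(5) ≈ 4.12311, f(5.25) ≈ 4.21307, f(5.75) ≈ 4.38748.
Sum = Σ Δt_i · f(t_i).
Sum ≈ 8.09767.

8.09767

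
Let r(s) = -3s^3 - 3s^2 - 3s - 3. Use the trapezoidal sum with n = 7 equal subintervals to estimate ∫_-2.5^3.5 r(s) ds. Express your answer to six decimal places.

Δs = (3.5 − (-2.5))/7 = 6/7.
r(-2.5) = 32.625, r(-23/14) = 19575/2744, r(-11/14) = -2853/2744, r(1/14) = -8865/2744, r(13/14) = -29565/2744, r(25/14) = -96057/2744, r(37/14) = -239445/2744, r(3.5) = -178.875.
T_7 = (Δs/2)·[r(s_0) + 2r(s_1) + ... + 2r(s_{6}) + r(s_7)].
Sum ≈ -174.260204.

-174.260204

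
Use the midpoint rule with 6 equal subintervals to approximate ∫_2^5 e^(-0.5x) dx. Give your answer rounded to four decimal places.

0.5701

Δx = (5 − 2)/6 = 0.5.
Midpoints: 2.25, 2.75, 3.25, 3.75, 4.25, 4.75.
f(2.25) ≈ 0.3247, f(2.75) ≈ 0.2528, f(3.25) ≈ 0.1969, f(3.75) ≈ 0.1534, f(4.25) ≈ 0.1194, f(4.75) ≈ 0.0930.
Sum = Δx · [f(2.25) + f(2.75) + f(3.25) + ...].
Sum ≈ 0.5701.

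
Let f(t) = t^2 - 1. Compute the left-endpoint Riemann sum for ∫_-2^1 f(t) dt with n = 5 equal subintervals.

Δt = (1 − (-2))/5 = 0.6.
Left endpoints: -2, -1.4, -0.8, -0.2, 0.4.
f(-2) = 3, f(-1.4) = 0.96, f(-0.8) = -0.36, f(-0.2) = -0.96, f(0.4) = -0.84.
Sum = Δt · [f(-2) + f(-1.4) + f(-0.8) + f(-0.2) + f(0.4)].
Sum = 1.08.

1.08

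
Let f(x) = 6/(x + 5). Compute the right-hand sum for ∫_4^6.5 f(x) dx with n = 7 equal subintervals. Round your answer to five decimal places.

1.44516

Δx = (6.5 − 4)/7 = 5/14.
Right endpoints: 61/14, 33/7, 71/14, 38/7, 81/14, 43/7, 6.5.
f(61/14) = 84/131, f(33/7) = 21/34, f(71/14) = 28/47, f(38/7) = 42/73, f(81/14) = 84/151, f(43/7) = 7/13, f(6.5) = 12/23.
Sum = Δx · [f(61/14) + f(33/7) + f(71/14) + ...].
Sum ≈ 1.44516.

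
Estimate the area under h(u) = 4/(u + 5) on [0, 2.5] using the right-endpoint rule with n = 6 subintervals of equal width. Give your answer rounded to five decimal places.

Δu = (2.5 − 0)/6 = 5/12.
Right endpoints: 5/12, 5/6, 1.25, 5/3, 25/12, 2.5.
h(5/12) = 48/65, h(5/6) = 24/35, h(1.25) = 0.64, h(5/3) = 0.6, h(25/12) = 48/85, h(2.5) = 8/15.
Sum = Δu · [h(5/12) + h(5/6) + h(1.25) + ...].
Sum ≈ 1.56759.

1.56759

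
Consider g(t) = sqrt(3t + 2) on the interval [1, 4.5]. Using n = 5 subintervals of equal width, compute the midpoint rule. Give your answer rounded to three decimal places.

Δt = (4.5 − 1)/5 = 0.7.
Midpoints: 1.35, 2.05, 2.75, 3.45, 4.15.
g(1.35) ≈ 2.460, g(2.05) ≈ 2.855, g(2.75) ≈ 3.202, g(3.45) ≈ 3.514, g(4.15) ≈ 3.801.
Sum = Δt · [g(1.35) + g(2.05) + g(2.75) + g(3.45) + g(4.15)].
Sum ≈ 11.082.

11.082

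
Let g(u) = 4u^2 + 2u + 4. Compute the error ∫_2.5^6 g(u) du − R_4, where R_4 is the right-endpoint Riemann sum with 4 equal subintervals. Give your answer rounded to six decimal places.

-56.911458

Exact integral: ∫_2.5^6 g(u) du ≈ 310.91666667.
R_4 = 367.828125.
Error ≈ 310.91666667 − 367.828125 ≈ -56.911458.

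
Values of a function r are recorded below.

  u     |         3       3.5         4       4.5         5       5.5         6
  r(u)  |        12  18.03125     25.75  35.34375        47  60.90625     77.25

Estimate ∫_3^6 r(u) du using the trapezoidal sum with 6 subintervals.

Δu = 0.5.
T_6 = (0.5/2)·[12 + 2·18.03125 + 2·25.75 + 2·35.34375 + 2·47 + 2·60.90625 + 77.25] = 115.828125.

115.828125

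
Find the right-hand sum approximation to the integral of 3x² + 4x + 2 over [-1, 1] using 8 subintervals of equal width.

Δx = (1 − (-1))/8 = 0.25.
Right endpoints: -0.75, -0.5, -0.25, 0, 0.25, 0.5, 0.75, 1.
f(-0.75) = 0.6875, f(-0.5) = 0.75, f(-0.25) = 1.1875, f(0) = 2, f(0.25) = 3.1875, f(0.5) = 4.75, f(0.75) = 6.6875, f(1) = 9.
Sum = Δx · [f(-0.75) + f(-0.5) + f(-0.25) + ...].
Sum = 7.0625.

7.0625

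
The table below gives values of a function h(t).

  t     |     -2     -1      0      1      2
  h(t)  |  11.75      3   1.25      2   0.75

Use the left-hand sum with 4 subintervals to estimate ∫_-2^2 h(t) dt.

18

Δt = 1.
Sum = 1·[11.75 + 3 + 1.25 + 2] = 18.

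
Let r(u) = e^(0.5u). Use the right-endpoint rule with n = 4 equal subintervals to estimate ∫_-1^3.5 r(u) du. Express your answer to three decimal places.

Δu = (3.5 − (-1))/4 = 1.125.
Right endpoints: 0.125, 1.25, 2.375, 3.5.
r(0.125) ≈ 1.064, r(1.25) ≈ 1.868, r(2.375) ≈ 3.279, r(3.5) ≈ 5.755.
Sum = Δu · [r(0.125) + r(1.25) + r(2.375) + r(3.5)].
Sum ≈ 13.462.

13.462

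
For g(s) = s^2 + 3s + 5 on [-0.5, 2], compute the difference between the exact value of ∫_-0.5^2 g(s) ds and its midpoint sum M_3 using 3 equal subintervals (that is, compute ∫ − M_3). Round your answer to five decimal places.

0.14468

Exact integral: ∫_-0.5^2 g(s) ds ≈ 20.8333333.
M_3 ≈ 20.6886574.
Error ≈ 20.8333333 − 20.6886574 ≈ 0.14468.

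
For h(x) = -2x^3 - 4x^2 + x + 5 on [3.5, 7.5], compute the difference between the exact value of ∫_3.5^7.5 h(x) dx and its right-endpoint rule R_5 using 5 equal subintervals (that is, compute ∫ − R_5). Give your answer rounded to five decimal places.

Exact integral: ∫_3.5^7.5 h(x) dx ≈ -1970.3333333.
R_5 = -2358.12.
Error ≈ -1970.3333333 − (-2358.12) ≈ 387.78667.

387.78667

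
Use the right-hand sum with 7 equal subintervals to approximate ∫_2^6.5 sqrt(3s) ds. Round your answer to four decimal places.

16.4922

Δs = (6.5 − 2)/7 = 9/14.
Right endpoints: 37/14, 23/7, 55/14, 32/7, 73/14, 41/7, 6.5.
f(37/14) ≈ 2.8158, f(23/7) ≈ 3.1396, f(55/14) ≈ 3.4330, f(32/7) ≈ 3.7033, f(73/14) ≈ 3.9551, f(41/7) ≈ 4.1918, f(6.5) ≈ 4.4159.
Sum = Δs · [f(37/14) + f(23/7) + f(55/14) + ...].
Sum ≈ 16.4922.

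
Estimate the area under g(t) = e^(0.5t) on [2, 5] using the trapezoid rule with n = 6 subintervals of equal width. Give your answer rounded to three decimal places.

Δt = (5 − 2)/6 = 0.5.
g(2) ≈ 2.718, g(2.5) ≈ 3.490, g(3) ≈ 4.482, g(3.5) ≈ 5.755, g(4) ≈ 7.389, g(4.5) ≈ 9.488, g(5) ≈ 12.182.
T_6 = (Δt/2)·[g(t_0) + 2g(t_1) + ... + 2g(t_{5}) + g(t_6)].
Sum ≈ 19.027.

19.027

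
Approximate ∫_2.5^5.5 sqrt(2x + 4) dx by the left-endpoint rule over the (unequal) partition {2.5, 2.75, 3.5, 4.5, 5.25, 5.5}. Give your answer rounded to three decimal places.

10.034

Subinterval widths: 0.25, 0.75, 1, 0.75, 0.25.
Left endpoints: 2.5, 2.75, 3.5, 4.5, 5.25.
f(2.5) ≈ 3.000, f(2.75) ≈ 3.082, f(3.5) ≈ 3.317, f(4.5) ≈ 3.606, f(5.25) ≈ 3.808.
Sum = Σ Δx_i · f(x_i).
Sum ≈ 10.034.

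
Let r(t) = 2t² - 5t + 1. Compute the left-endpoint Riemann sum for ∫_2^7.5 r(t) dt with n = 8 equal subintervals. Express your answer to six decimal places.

Δt = (7.5 − 2)/8 = 0.6875.
Left endpoints: 2, 2.6875, 3.375, 4.0625, 4.75, 5.4375, 6.125, 6.8125.
r(2) = -1, r(2.6875) = 2.0078125, r(3.375) = 6.90625, r(4.0625) = 13.6953125, r(4.75) = 22.375, r(5.4375) = 32.9453125, r(6.125) = 45.40625, r(6.8125) = 59.7578125.
Sum = Δt · [r(2) + r(2.6875) + r(3.375) + ...].
Sum ≈ 125.189453.

125.189453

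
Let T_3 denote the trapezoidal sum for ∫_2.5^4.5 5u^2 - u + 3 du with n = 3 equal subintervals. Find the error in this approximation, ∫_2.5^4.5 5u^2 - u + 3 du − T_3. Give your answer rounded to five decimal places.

-0.74074

Exact integral: ∫_2.5^4.5 f(u) du ≈ 124.8333333.
T_3 ≈ 125.5740741.
Error ≈ 124.8333333 − 125.5740741 ≈ -0.74074.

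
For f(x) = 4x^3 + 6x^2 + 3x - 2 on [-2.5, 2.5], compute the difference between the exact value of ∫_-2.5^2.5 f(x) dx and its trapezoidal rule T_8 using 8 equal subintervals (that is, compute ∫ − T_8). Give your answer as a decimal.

Exact integral: ∫_-2.5^2.5 f(x) dx = 52.5.
T_8 = 54.453125.
Error = 52.5 − 54.453125 = -1.953125.

-1.953125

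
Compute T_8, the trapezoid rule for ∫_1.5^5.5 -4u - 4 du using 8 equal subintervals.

-72

Δu = (5.5 − 1.5)/8 = 0.5.
f(1.5) = -10, f(2) = -12, f(2.5) = -14, f(3) = -16, f(3.5) = -18, f(4) = -20, f(4.5) = -22, f(5) = -24, f(5.5) = -26.
T_8 = (Δu/2)·[f(u_0) + 2f(u_1) + ... + 2f(u_{7}) + f(u_8)].
Sum = -72.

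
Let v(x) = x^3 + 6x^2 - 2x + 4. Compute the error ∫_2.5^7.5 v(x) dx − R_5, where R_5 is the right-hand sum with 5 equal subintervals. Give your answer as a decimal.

Exact integral: ∫_2.5^7.5 v(x) dx = 1563.75.
R_5 = 1929.375.
Error = 1563.75 − 1929.375 = -365.625.

-365.625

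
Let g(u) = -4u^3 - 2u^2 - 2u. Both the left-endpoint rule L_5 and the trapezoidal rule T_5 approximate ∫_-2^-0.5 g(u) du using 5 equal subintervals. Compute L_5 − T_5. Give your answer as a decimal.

4.05

L_5 = 18.78.
T_5 = 14.73.
L_5 − T_5 = 4.05.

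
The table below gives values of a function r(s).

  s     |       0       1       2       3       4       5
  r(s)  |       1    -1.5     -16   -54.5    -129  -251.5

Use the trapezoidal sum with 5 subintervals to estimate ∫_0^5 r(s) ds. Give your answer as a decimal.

-326.25

Δs = 1.
T_5 = (1/2)·[1 + 2·(-1.5) + 2·(-16) + 2·(-54.5) + 2·(-129) + (-251.5)] = -326.25.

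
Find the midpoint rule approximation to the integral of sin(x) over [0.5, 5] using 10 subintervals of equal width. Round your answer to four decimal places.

0.5990

Δx = (5 − 0.5)/10 = 0.45.
Midpoints: 0.725, 1.175, 1.625, 2.075, 2.525, 2.975, 3.425, 3.875, 4.325, 4.775.
f(0.725) ≈ 0.6631, f(1.175) ≈ 0.9227, f(1.625) ≈ 0.9985, f(2.075) ≈ 0.8756, f(2.525) ≈ 0.5783, f(2.975) ≈ 0.1658, f(3.425) ≈ -0.2796, f(3.875) ≈ -0.6694, f(4.325) ≈ -0.9259, f(4.775) ≈ -0.9980.
Sum = Δx · [f(0.725) + f(1.175) + f(1.625) + ...].
Sum ≈ 0.5990.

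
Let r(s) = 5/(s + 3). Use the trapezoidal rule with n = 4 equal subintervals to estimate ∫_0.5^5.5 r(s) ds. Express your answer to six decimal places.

Δs = (5.5 − 0.5)/4 = 1.25.
r(0.5) = 10/7, r(1.75) = 20/19, r(3) = 5/6, r(4.25) = 20/29, r(5.5) = 10/17.
T_4 = (Δs/2)·[r(s_0) + 2r(s_1) + 2r(s_2) + 2r(s_3) + r(s_4)].
Sum ≈ 4.480029.

4.480029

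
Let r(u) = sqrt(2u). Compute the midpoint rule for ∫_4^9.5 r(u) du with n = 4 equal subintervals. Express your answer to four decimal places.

Δu = (9.5 − 4)/4 = 1.375.
Midpoints: 4.6875, 6.0625, 7.4375, 8.8125.
r(4.6875) ≈ 3.0619, r(6.0625) ≈ 3.4821, r(7.4375) ≈ 3.8568, r(8.8125) ≈ 4.1982.
Sum = Δu · [r(4.6875) + r(6.0625) + r(7.4375) + r(8.8125)].
Sum ≈ 20.0736.

20.0736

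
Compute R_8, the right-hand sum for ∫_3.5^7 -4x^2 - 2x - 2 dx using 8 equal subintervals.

Δx = (7 − 3.5)/8 = 0.4375.
Right endpoints: 3.9375, 4.375, 4.8125, 5.25, 5.6875, 6.125, 6.5625, 7.
f(3.9375) = -71.890625, f(4.375) = -87.3125, f(4.8125) = -104.265625, f(5.25) = -122.75, f(5.6875) = -142.765625, f(6.125) = -164.3125, f(6.5625) = -187.390625, f(7) = -212.
Sum = Δx · [f(3.9375) + f(4.375) + f(4.8125) + ...].
Sum = -478.05078125.

-478.05078125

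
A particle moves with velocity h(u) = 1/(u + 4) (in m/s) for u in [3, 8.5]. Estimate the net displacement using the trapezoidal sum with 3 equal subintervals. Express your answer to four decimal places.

0.5837

Δu = (8.5 − 3)/3 = 11/6.
h(3) = 1/7, h(29/6) = 6/53, h(20/3) = 0.09375, h(8.5) = 0.08.
T_3 = (Δu/2)·[h(u_0) + 2h(u_1) + 2h(u_2) + h(u_3)].
Sum ≈ 0.5837.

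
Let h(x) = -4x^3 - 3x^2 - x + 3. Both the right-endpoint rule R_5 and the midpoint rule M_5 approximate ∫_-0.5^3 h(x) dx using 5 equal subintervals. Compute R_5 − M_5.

-56.105

R_5 = -155.47.
M_5 = -99.365.
R_5 − M_5 = -56.105.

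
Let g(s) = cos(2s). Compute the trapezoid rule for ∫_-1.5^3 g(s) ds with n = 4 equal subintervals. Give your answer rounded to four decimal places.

Δs = (3 − (-1.5))/4 = 1.125.
g(-1.5) ≈ -0.9900, g(-0.375) ≈ 0.7317, g(0.75) ≈ 0.0707, g(1.875) ≈ -0.8206, g(3) ≈ 0.9602.
T_4 = (Δs/2)·[g(s_0) + 2g(s_1) + 2g(s_2) + 2g(s_3) + g(s_4)].
Sum ≈ -0.0372.

-0.0372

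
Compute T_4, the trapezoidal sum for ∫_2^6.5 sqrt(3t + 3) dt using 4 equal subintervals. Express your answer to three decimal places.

17.698

Δt = (6.5 − 2)/4 = 1.125.
f(2) ≈ 3.000, f(3.125) ≈ 3.518, f(4.25) ≈ 3.969, f(5.375) ≈ 4.373, f(6.5) ≈ 4.743.
T_4 = (Δt/2)·[f(t_0) + 2f(t_1) + 2f(t_2) + 2f(t_3) + f(t_4)].
Sum ≈ 17.698.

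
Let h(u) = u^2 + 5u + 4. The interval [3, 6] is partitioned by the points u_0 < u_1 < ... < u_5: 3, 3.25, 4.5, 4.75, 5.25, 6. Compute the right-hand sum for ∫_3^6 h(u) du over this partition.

Subinterval widths: 0.25, 1.25, 0.25, 0.5, 0.75.
Right endpoints: 3.25, 4.5, 4.75, 5.25, 6.
h(3.25) = 30.8125, h(4.5) = 46.75, h(4.75) = 50.3125, h(5.25) = 57.8125, h(6) = 70.
Sum = Σ Δu_i · h(u_i).
Sum = 160.125.

160.125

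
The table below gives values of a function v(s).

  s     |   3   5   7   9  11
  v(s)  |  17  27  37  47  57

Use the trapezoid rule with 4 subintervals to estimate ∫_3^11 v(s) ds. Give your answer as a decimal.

Δs = 2.
T_4 = (2/2)·[17 + 2·27 + 2·37 + 2·47 + 57] = 296.

296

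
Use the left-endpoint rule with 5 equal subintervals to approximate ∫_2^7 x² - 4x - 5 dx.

-15

Δx = (7 − 2)/5 = 1.
Left endpoints: 2, 3, 4, 5, 6.
f(2) = -9, f(3) = -8, f(4) = -5, f(5) = 0, f(6) = 7.
Sum = Δx · [f(2) + f(3) + f(4) + f(5) + f(6)].
Sum = -15.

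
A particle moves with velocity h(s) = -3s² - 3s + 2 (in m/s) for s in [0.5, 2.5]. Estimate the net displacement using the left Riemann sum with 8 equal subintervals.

-17.5625

Δs = (2.5 − 0.5)/8 = 0.25.
Left endpoints: 0.5, 0.75, 1, 1.25, 1.5, 1.75, 2, 2.25.
h(0.5) = -0.25, h(0.75) = -1.9375, h(1) = -4, h(1.25) = -6.4375, h(1.5) = -9.25, h(1.75) = -12.4375, h(2) = -16, h(2.25) = -19.9375.
Sum = Δs · [h(0.5) + h(0.75) + h(1) + ...].
Sum = -17.5625.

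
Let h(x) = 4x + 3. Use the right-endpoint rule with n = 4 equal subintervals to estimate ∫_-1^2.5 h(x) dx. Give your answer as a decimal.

27.125

Δx = (2.5 − (-1))/4 = 0.875.
Right endpoints: -0.125, 0.75, 1.625, 2.5.
h(-0.125) = 2.5, h(0.75) = 6, h(1.625) = 9.5, h(2.5) = 13.
Sum = Δx · [h(-0.125) + h(0.75) + h(1.625) + h(2.5)].
Sum = 27.125.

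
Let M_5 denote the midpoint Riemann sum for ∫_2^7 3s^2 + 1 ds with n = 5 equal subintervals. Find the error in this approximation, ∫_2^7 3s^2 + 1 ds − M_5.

Exact integral: ∫_2^7 f(s) ds = 340.
M_5 = 338.75.
Error = 340 − 338.75 = 1.25.

1.25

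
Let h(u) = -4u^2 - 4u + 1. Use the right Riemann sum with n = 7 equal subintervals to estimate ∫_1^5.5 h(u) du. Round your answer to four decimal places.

-319.1327

Δu = (5.5 − 1)/7 = 9/14.
Right endpoints: 23/14, 16/7, 41/14, 25/7, 59/14, 34/7, 5.5.
h(23/14) = -802/49, h(16/7) = -1423/49, h(41/14) = -2206/49, h(25/7) = -3151/49, h(59/14) = -4258/49, h(34/7) = -5527/49, h(5.5) = -142.
Sum = Δu · [h(23/14) + h(16/7) + h(41/14) + ...].
Sum ≈ -319.1327.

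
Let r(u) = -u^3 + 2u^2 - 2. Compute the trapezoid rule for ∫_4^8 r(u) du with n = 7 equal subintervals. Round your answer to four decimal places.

Δu = (8 − 4)/7 = 4/7.
r(4) = -34, r(32/7) = -19118/343, r(36/7) = -29198/343, r(40/7) = -42286/343, r(44/7) = -58766/343, r(48/7) = -79022/343, r(52/7) = -103438/343, r(8) = -386.
T_7 = (Δu/2)·[r(u_0) + 2r(u_1) + ... + 2r(u_{6}) + r(u_7)].
Sum ≈ -672.8163.

-672.8163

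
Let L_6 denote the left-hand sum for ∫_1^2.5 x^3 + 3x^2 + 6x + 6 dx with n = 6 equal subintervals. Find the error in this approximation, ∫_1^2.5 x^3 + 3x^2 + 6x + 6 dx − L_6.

Exact integral: ∫_1^2.5 f(x) dx = 48.890625.
L_6 = 44.09765625.
Error = 48.890625 − 44.09765625 = 4.79296875.

4.79296875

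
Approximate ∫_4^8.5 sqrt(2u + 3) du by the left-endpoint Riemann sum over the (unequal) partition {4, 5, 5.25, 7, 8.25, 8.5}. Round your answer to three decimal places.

16.906

Subinterval widths: 1, 0.25, 1.75, 1.25, 0.25.
Left endpoints: 4, 5, 5.25, 7, 8.25.
f(4) ≈ 3.317, f(5) ≈ 3.606, f(5.25) ≈ 3.674, f(7) ≈ 4.123, f(8.25) ≈ 4.416.
Sum = Σ Δu_i · f(u_i).
Sum ≈ 16.906.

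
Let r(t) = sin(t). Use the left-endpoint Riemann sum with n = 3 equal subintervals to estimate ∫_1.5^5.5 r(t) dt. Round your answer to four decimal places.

Δt = (5.5 − 1.5)/3 = 4/3.
Left endpoints: 1.5, 17/6, 25/6.
r(1.5) ≈ 0.9975, r(17/6) ≈ 0.3034, r(25/6) ≈ -0.8548.
Sum = Δt · [r(1.5) + r(17/6) + r(25/6)].
Sum ≈ 0.5949.

0.5949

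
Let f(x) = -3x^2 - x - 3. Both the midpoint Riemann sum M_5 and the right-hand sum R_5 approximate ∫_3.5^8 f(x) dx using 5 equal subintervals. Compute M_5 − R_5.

M_5 = -507.58875.
R_5 = -582.21.
M_5 − R_5 = 74.62125.

74.62125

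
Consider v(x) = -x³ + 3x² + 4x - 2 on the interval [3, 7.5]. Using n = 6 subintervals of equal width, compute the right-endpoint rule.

-383.94140625

Δx = (7.5 − 3)/6 = 0.75.
Right endpoints: 3.75, 4.5, 5.25, 6, 6.75, 7.5.
v(3.75) = 2.453125, v(4.5) = -14.375, v(5.25) = -43.015625, v(6) = -86, v(6.75) = -145.859375, v(7.5) = -225.125.
Sum = Δx · [v(3.75) + v(4.5) + v(5.25) + ...].
Sum = -383.94140625.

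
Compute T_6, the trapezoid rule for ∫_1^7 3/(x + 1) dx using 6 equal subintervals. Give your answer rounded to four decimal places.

Δx = (7 − 1)/6 = 1.
f(1) = 1.5, f(2) = 1, f(3) = 0.75, f(4) = 0.6, f(5) = 0.5, f(6) = 3/7, f(7) = 0.375.
T_6 = (Δx/2)·[f(x_0) + 2f(x_1) + ... + 2f(x_{5}) + f(x_6)].
Sum ≈ 4.2161.

4.2161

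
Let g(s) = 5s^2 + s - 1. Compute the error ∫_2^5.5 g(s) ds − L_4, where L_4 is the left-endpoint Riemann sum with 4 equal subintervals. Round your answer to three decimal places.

Exact integral: ∫_2^5.5 g(s) ds ≈ 273.58333.
L_4 = 216.86328125.
Error ≈ 273.58333 − 216.86328125 ≈ 56.720.

56.720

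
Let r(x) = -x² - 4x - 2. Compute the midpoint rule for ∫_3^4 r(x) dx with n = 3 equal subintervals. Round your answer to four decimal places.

-28.3241

Δx = (4 − 3)/3 = 1/3.
Midpoints: 19/6, 3.5, 23/6.
r(19/6) = -889/36, r(3.5) = -28.25, r(23/6) = -1153/36.
Sum = Δx · [r(19/6) + r(3.5) + r(23/6)].
Sum ≈ -28.3241.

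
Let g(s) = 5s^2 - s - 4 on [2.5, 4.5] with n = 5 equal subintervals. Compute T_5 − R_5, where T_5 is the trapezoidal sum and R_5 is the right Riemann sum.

-13.6

T_5 = 111.1.
R_5 = 124.7.
T_5 − R_5 = -13.6.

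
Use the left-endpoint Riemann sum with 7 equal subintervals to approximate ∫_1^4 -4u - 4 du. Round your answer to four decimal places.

-39.4286

Δu = (4 − 1)/7 = 3/7.
Left endpoints: 1, 10/7, 13/7, 16/7, 19/7, 22/7, 25/7.
f(1) = -8, f(10/7) = -68/7, f(13/7) = -80/7, f(16/7) = -92/7, f(19/7) = -104/7, f(22/7) = -116/7, f(25/7) = -128/7.
Sum = Δu · [f(1) + f(10/7) + f(13/7) + ...].
Sum ≈ -39.4286.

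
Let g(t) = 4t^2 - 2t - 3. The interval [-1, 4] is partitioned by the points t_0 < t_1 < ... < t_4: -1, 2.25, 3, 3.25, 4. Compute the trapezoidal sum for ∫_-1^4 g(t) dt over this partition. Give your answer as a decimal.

80.125

Subinterval widths: 3.25, 0.75, 0.25, 0.75.
g(-1) = 3, g(2.25) = 12.75, g(3) = 27, g(3.25) = 32.75, g(4) = 53.
On each subinterval the trapezoid contributes (Δt_i/2)·[g(t_{i-1}) + g(t_i)].
Sum = 80.125.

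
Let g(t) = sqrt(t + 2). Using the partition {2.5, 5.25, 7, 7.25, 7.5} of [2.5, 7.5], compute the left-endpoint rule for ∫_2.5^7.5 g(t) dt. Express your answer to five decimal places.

Subinterval widths: 2.75, 1.75, 0.25, 0.25.
Left endpoints: 2.5, 5.25, 7, 7.25.
g(2.5) ≈ 2.12132, g(5.25) ≈ 2.69258, g(7) ≈ 3.00000, g(7.25) ≈ 3.04138.
Sum = Σ Δt_i · g(t_i).
Sum ≈ 12.05600.

12.05600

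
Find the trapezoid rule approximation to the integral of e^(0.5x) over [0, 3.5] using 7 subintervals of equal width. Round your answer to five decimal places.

9.55868

Δx = (3.5 − 0)/7 = 0.5.
f(0) ≈ 1.00000, f(0.5) ≈ 1.28403, f(1) ≈ 1.64872, f(1.5) ≈ 2.11700, f(2) ≈ 2.71828, f(2.5) ≈ 3.49034, f(3) ≈ 4.48169, f(3.5) ≈ 5.75460.
T_7 = (Δx/2)·[f(x_0) + 2f(x_1) + ... + 2f(x_{6}) + f(x_7)].
Sum ≈ 9.55868.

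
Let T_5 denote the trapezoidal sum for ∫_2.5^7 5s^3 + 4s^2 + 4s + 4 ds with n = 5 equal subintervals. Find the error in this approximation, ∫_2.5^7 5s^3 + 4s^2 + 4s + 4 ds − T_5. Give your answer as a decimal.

-45.714375

Exact integral: ∫_2.5^7 f(s) ds = 3492.421875.
T_5 = 3538.13625.
Error = 3492.421875 − 3538.13625 = -45.714375.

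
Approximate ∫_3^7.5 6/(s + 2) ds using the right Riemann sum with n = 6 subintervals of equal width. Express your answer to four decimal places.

3.6461

Δs = (7.5 − 3)/6 = 0.75.
Right endpoints: 3.75, 4.5, 5.25, 6, 6.75, 7.5.
f(3.75) = 24/23, f(4.5) = 12/13, f(5.25) = 24/29, f(6) = 0.75, f(6.75) = 24/35, f(7.5) = 12/19.
Sum = Δs · [f(3.75) + f(4.5) + f(5.25) + ...].
Sum ≈ 3.6461.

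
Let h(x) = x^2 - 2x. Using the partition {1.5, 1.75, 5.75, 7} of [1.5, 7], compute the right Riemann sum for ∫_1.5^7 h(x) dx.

Subinterval widths: 0.25, 4, 1.25.
Right endpoints: 1.75, 5.75, 7.
h(1.75) = -0.4375, h(5.75) = 21.5625, h(7) = 35.
Sum = Σ Δx_i · h(x_i).
Sum = 129.890625.

129.890625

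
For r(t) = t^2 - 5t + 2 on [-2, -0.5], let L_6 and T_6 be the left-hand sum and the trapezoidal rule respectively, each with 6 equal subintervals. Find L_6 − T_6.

1.40625

L_6 = 16.421875.
T_6 = 15.015625.
L_6 − T_6 = 1.40625.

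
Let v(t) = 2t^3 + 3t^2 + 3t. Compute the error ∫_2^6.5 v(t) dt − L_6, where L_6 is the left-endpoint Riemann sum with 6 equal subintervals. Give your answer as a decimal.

Exact integral: ∫_2^6.5 v(t) dt = 1208.53125.
L_6 = 972.4921875.
Error = 1208.53125 − 972.4921875 = 236.0390625.

236.0390625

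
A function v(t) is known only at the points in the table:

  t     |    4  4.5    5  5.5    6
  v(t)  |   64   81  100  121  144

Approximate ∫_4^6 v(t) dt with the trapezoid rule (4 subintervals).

Δt = 0.5.
T_4 = (0.5/2)·[64 + 2·81 + 2·100 + 2·121 + 144] = 203.

203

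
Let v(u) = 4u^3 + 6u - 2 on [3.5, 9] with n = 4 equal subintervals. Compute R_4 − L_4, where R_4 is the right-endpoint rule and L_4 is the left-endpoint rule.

3819.0625

R_4 = 8645.69921875.
L_4 = 4826.63671875.
R_4 − L_4 = 3819.0625.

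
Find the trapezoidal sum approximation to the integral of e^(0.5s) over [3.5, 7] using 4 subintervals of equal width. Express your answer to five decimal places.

55.59177

Δs = (7 − 3.5)/4 = 0.875.
f(3.5) ≈ 5.75460, f(4.375) ≈ 8.91290, f(5.25) ≈ 13.80457, f(6.125) ≈ 21.38094, f(7) ≈ 33.11545.
T_4 = (Δs/2)·[f(s_0) + 2f(s_1) + 2f(s_2) + 2f(s_3) + f(s_4)].
Sum ≈ 55.59177.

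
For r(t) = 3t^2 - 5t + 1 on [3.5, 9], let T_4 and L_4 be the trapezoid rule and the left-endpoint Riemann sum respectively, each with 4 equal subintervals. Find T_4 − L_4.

T_4 = 524.94921875.
L_4 = 402.05859375.
T_4 − L_4 = 122.890625.

122.890625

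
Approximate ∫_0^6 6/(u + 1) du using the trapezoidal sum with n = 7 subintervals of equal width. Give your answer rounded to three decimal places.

Δu = (6 − 0)/7 = 6/7.
f(0) = 6, f(6/7) = 42/13, f(12/7) = 42/19, f(18/7) = 1.68, f(24/7) = 42/31, f(30/7) = 42/37, f(36/7) = 42/43, f(6) = 6/7.
T_7 = (Δu/2)·[f(u_0) + 2f(u_1) + ... + 2f(u_{6}) + f(u_7)].
Sum ≈ 12.014.

12.014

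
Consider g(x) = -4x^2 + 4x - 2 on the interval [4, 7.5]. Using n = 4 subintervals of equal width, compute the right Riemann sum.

-469.765625

Δx = (7.5 − 4)/4 = 0.875.
Right endpoints: 4.875, 5.75, 6.625, 7.5.
g(4.875) = -77.5625, g(5.75) = -111.25, g(6.625) = -151.0625, g(7.5) = -197.
Sum = Δx · [g(4.875) + g(5.75) + g(6.625) + g(7.5)].
Sum = -469.765625.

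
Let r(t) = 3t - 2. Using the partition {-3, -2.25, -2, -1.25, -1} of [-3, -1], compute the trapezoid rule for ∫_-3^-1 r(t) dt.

Subinterval widths: 0.75, 0.25, 0.75, 0.25.
r(-3) = -11, r(-2.25) = -8.75, r(-2) = -8, r(-1.25) = -5.75, r(-1) = -5.
On each subinterval the trapezoid contributes (Δt_i/2)·[r(t_{i-1}) + r(t_i)].
Sum = -16.

-16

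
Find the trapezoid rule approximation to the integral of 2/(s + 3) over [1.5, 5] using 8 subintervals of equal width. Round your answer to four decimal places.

1.1518

Δs = (5 − 1.5)/8 = 0.4375.
f(1.5) = 4/9, f(1.9375) = 32/79, f(2.375) = 16/43, f(2.8125) = 32/93, f(3.25) = 0.32, f(3.6875) = 32/107, f(4.125) = 16/57, f(4.5625) = 32/121, f(5) = 0.25.
T_8 = (Δs/2)·[f(s_0) + 2f(s_1) + ... + 2f(s_{7}) + f(s_8)].
Sum ≈ 1.1518.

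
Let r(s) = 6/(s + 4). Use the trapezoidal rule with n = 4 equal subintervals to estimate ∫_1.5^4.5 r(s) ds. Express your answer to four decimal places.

2.6173

Δs = (4.5 − 1.5)/4 = 0.75.
r(1.5) = 12/11, r(2.25) = 0.96, r(3) = 6/7, r(3.75) = 24/31, r(4.5) = 12/17.
T_4 = (Δs/2)·[r(s_0) + 2r(s_1) + 2r(s_2) + 2r(s_3) + r(s_4)].
Sum ≈ 2.6173.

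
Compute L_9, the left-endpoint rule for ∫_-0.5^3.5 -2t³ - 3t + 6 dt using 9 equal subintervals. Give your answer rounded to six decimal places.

Δt = (3.5 − (-0.5))/9 = 4/9.
Left endpoints: -0.5, -1/18, 7/18, 5/6, 23/18, 31/18, 13/6, 47/18, 55/18.
f(-0.5) = 7.75, f(-1/18) = 17983/2916, f(7/18) = 13751/2916, f(5/6) = 253/108, f(23/18) = -5849/2916, f(31/18) = -27361/2916, f(13/6) = -2251/108, f(47/18) = -109169/2916, f(55/18) = -175609/2916.
Sum = Δt · [f(-0.5) + f(-1/18) + f(7/18) + ...].
Sum ≈ -48.407407.

-48.407407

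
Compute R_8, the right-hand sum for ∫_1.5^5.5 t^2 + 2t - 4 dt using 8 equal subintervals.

Δt = (5.5 − 1.5)/8 = 0.5.
Right endpoints: 2, 2.5, 3, 3.5, 4, 4.5, 5, 5.5.
f(2) = 4, f(2.5) = 7.25, f(3) = 11, f(3.5) = 15.25, f(4) = 20, f(4.5) = 25.25, f(5) = 31, f(5.5) = 37.25.
Sum = Δt · [f(2) + f(2.5) + f(3) + ...].
Sum = 75.5.

75.5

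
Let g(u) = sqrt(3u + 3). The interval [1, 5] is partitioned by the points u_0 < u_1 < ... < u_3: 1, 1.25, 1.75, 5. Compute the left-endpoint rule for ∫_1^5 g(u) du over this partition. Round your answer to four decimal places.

Subinterval widths: 0.25, 0.5, 3.25.
Left endpoints: 1, 1.25, 1.75.
g(1) ≈ 2.4495, g(1.25) ≈ 2.5981, g(1.75) ≈ 2.8723.
Sum = Σ Δu_i · g(u_i).
Sum ≈ 11.2463.

11.2463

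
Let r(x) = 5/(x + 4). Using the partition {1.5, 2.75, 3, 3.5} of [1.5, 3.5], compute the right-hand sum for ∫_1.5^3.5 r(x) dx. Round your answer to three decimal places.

1.438

Subinterval widths: 1.25, 0.25, 0.5.
Right endpoints: 2.75, 3, 3.5.
r(2.75) = 20/27, r(3) = 5/7, r(3.5) = 2/3.
Sum = Σ Δx_i · r(x_i).
Sum ≈ 1.438.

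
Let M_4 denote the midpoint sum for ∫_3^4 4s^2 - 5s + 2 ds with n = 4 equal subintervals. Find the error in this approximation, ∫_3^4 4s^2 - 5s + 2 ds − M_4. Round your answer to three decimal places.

Exact integral: ∫_3^4 f(s) ds ≈ 33.83333.
M_4 = 33.8125.
Error ≈ 33.83333 − 33.8125 ≈ 0.021.

0.021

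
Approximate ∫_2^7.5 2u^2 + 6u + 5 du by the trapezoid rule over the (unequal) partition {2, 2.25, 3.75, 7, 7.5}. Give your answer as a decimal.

472.78125

Subinterval widths: 0.25, 1.5, 3.25, 0.5.
f(2) = 25, f(2.25) = 28.625, f(3.75) = 55.625, f(7) = 145, f(7.5) = 162.5.
On each subinterval the trapezoid contributes (Δu_i/2)·[f(u_{i-1}) + f(u_i)].
Sum = 472.78125.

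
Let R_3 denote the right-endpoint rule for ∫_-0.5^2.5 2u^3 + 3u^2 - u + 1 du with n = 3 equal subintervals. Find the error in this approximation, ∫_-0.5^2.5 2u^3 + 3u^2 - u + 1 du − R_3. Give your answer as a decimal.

Exact integral: ∫_-0.5^2.5 f(u) du = 35.25.
R_3 = 63.
Error = 35.25 − 63 = -27.75.

-27.75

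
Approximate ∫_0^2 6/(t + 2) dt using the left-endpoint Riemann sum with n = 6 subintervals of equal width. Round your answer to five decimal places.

Δt = (2 − 0)/6 = 1/3.
Left endpoints: 0, 1/3, 2/3, 1, 4/3, 5/3.
f(0) = 3, f(1/3) = 18/7, f(2/3) = 2.25, f(1) = 2, f(4/3) = 1.8, f(5/3) = 18/11.
Sum = Δt · [f(0) + f(1/3) + f(2/3) + ...].
Sum ≈ 4.41926.

4.41926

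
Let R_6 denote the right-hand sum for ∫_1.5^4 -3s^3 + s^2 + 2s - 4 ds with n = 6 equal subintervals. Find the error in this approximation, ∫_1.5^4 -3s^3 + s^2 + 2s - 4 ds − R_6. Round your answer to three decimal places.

35.702

Exact integral: ∫_1.5^4 f(s) ds ≈ -164.24479.
R_6 ≈ -199.94719.
Error ≈ -164.24479 − (-199.94719) ≈ 35.702.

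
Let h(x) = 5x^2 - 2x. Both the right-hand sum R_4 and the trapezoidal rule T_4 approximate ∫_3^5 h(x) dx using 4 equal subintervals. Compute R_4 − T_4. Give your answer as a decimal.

R_4 = 166.75.
T_4 = 147.75.
R_4 − T_4 = 19.

19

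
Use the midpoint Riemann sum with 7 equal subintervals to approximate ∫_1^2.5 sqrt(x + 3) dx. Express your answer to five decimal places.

Δx = (2.5 − 1)/7 = 3/14.
Midpoints: 31/28, 37/28, 43/28, 1.75, 55/28, 61/28, 67/28.
f(31/28) ≈ 2.02661, f(37/28) ≈ 2.07880, f(43/28) ≈ 2.12972, f(1.75) ≈ 2.17945, f(55/28) ≈ 2.22807, f(61/28) ≈ 2.27565, f(67/28) ≈ 2.32225.
Sum = Δx · [f(31/28) + f(37/28) + f(43/28) + ...].
Sum ≈ 3.26583.

3.26583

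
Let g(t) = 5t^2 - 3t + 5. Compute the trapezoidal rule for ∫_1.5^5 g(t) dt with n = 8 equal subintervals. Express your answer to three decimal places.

Δt = (5 − 1.5)/8 = 0.4375.
g(1.5) = 11.75, g(1.9375) = 17.95703125, g(2.375) = 26.078125, g(2.8125) = 36.11328125, g(3.25) = 48.0625, g(3.6875) = 61.92578125, g(4.125) = 77.703125, g(4.5625) = 95.39453125, g(5) = 115.
T_8 = (Δt/2)·[g(t_0) + 2g(t_1) + ... + 2g(t_{7}) + g(t_8)].
Sum ≈ 186.642.

186.642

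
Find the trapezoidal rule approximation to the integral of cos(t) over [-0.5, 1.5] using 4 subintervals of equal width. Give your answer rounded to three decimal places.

1.446

Δt = (1.5 − (-0.5))/4 = 0.5.
f(-0.5) ≈ 0.878, f(0) ≈ 1.000, f(0.5) ≈ 0.878, f(1) ≈ 0.540, f(1.5) ≈ 0.071.
T_4 = (Δt/2)·[f(t_0) + 2f(t_1) + 2f(t_2) + 2f(t_3) + f(t_4)].
Sum ≈ 1.446.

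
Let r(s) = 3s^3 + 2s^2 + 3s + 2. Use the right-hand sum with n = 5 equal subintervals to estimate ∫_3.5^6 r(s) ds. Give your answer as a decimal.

1163.75

Δs = (6 − 3.5)/5 = 0.5.
Right endpoints: 4, 4.5, 5, 5.5, 6.
r(4) = 238, r(4.5) = 329.375, r(5) = 442, r(5.5) = 578.125, r(6) = 740.
Sum = Δs · [r(4) + r(4.5) + r(5) + r(5.5) + r(6)].
Sum = 1163.75.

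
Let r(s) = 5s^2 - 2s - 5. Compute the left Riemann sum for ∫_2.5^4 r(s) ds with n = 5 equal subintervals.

56.625

Δs = (4 − 2.5)/5 = 0.3.
Left endpoints: 2.5, 2.8, 3.1, 3.4, 3.7.
r(2.5) = 21.25, r(2.8) = 28.6, r(3.1) = 36.85, r(3.4) = 46, r(3.7) = 56.05.
Sum = Δs · [r(2.5) + r(2.8) + r(3.1) + r(3.4) + r(3.7)].
Sum = 56.625.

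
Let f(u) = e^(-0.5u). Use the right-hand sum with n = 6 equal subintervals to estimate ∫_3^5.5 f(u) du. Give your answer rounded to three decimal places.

Δu = (5.5 − 3)/6 = 5/12.
Right endpoints: 41/12, 23/6, 4.25, 14/3, 61/12, 5.5.
f(41/12) ≈ 0.181, f(23/6) ≈ 0.147, f(4.25) ≈ 0.119, f(14/3) ≈ 0.097, f(61/12) ≈ 0.079, f(5.5) ≈ 0.064.
Sum = Δu · [f(41/12) + f(23/6) + f(4.25) + ...].
Sum ≈ 0.286.

0.286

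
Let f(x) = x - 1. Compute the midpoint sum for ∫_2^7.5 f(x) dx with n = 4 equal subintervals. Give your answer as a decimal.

Δx = (7.5 − 2)/4 = 1.375.
Midpoints: 2.6875, 4.0625, 5.4375, 6.8125.
f(2.6875) = 1.6875, f(4.0625) = 3.0625, f(5.4375) = 4.4375, f(6.8125) = 5.8125.
Sum = Δx · [f(2.6875) + f(4.0625) + f(5.4375) + f(6.8125)].
Sum = 20.625.

20.625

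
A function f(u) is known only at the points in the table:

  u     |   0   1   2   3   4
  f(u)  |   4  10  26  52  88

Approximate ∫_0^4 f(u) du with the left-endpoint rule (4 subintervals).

92

Δu = 1.
Sum = 1·[4 + 10 + 26 + 52] = 92.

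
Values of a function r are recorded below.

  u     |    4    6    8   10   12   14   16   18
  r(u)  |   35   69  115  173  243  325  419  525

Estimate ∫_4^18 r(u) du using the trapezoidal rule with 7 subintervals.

3248

Δu = 2.
T_7 = (2/2)·[35 + 2·69 + 2·115 + 2·173 + 2·243 + 2·325 + 2·419 + 525] = 3248.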